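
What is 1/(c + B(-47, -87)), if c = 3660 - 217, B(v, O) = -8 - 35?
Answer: 1/3400 ≈ 0.00029412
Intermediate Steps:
B(v, O) = -43
c = 3443
1/(c + B(-47, -87)) = 1/(3443 - 43) = 1/3400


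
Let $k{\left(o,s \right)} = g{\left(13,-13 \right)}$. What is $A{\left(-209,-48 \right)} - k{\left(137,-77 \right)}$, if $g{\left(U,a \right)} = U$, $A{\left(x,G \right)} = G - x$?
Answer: $148$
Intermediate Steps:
$k{\left(o,s \right)} = 13$
$A{\left(-209,-48 \right)} - k{\left(137,-77 \right)} = \left(-48 - -209\right) - 13 = \left(-48 + 209\right) - 13 = 161 - 13 = 148$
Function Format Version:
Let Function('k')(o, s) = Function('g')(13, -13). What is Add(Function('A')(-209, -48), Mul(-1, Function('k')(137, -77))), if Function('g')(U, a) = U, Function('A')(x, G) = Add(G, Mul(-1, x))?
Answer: 148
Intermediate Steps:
Function('k')(o, s) = 13
Add(Function('A')(-209, -48), Mul(-1, Function('k')(137, -77))) = Add(Add(-48, Mul(-1, -209)), Mul(-1, 13)) = Add(Add(-48, 209), -13) = Add(161, -13) = 148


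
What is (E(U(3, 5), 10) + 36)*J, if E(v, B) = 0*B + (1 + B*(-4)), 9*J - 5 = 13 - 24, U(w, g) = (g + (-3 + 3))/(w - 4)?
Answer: 2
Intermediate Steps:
U(w, g) = g/(-4 + w) (U(w, g) = (g + 0)/(-4 + w) = g/(-4 + w))
J = -⅔ (J = 5/9 + (13 - 24)/9 = 5/9 + (⅑)*(-11) = 5/9 - 11/9 = -⅔ ≈ -0.66667)
E(v, B) = 1 - 4*B (E(v, B) = 0 + (1 - 4*B) = 1 - 4*B)
(E(U(3, 5), 10) + 36)*J = ((1 - 4*10) + 36)*(-⅔) = ((1 - 40) + 36)*(-⅔) = (-39 + 36)*(-⅔) = -3*(-⅔) = 2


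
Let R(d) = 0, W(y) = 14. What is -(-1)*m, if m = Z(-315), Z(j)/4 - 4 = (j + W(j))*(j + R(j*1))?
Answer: 379276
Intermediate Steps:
Z(j) = 16 + 4*j*(14 + j) (Z(j) = 16 + 4*((j + 14)*(j + 0)) = 16 + 4*((14 + j)*j) = 16 + 4*(j*(14 + j)) = 16 + 4*j*(14 + j))
m = 379276 (m = 16 + 4*(-315)**2 + 56*(-315) = 16 + 4*99225 - 17640 = 16 + 396900 - 17640 = 379276)
-(-1)*m = -(-1)*379276 = -1*(-379276) = 379276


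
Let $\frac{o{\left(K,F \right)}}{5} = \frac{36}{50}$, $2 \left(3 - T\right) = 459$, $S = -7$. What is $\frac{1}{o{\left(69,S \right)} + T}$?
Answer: $- \frac{10}{2229} \approx -0.0044863$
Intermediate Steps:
$T = - \frac{453}{2}$ ($T = 3 - \frac{459}{2} = - \frac{453}{2} \approx -226.5$)
$o{\left(K,F \right)} = \frac{18}{5}$ ($o{\left(K,F \right)} = 5 \cdot \frac{36}{50} = 5 \cdot 36 \cdot \frac{1}{50} = 5 \cdot \frac{18}{25} = \frac{18}{5}$)
$\frac{1}{o{\left(69,S \right)} + T} = \frac{1}{\frac{18}{5} - \frac{453}{2}} = \frac{1}{- \frac{2229}{10}} = - \frac{10}{2229}$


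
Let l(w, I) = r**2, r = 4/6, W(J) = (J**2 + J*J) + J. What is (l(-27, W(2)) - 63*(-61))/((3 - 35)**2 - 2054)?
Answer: -34591/9270 ≈ -3.7315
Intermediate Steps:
W(J) = J + 2*J**2 (W(J) = (J**2 + J**2) + J = 2*J**2 + J = J + 2*J**2)
r = 2/3 (r = 4*(1/6) = 2/3 ≈ 0.66667)
l(w, I) = 4/9 (l(w, I) = (2/3)**2 = 4/9)
(l(-27, W(2)) - 63*(-61))/((3 - 35)**2 - 2054) = (4/9 - 63*(-61))/((3 - 35)**2 - 2054) = (4/9 + 3843)/((-32)**2 - 2054) = 34591/(9*(1024 - 2054)) = (34591/9)/(-1030) = (34591/9)*(-1/1030) = -34591/9270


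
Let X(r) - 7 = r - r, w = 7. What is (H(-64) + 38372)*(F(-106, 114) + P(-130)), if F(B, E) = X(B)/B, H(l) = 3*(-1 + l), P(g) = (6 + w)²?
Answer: 683635539/106 ≈ 6.4494e+6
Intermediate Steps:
X(r) = 7 (X(r) = 7 + (r - r) = 7 + 0 = 7)
P(g) = 169 (P(g) = (6 + 7)² = 13² = 169)
H(l) = -3 + 3*l
F(B, E) = 7/B
(H(-64) + 38372)*(F(-106, 114) + P(-130)) = ((-3 + 3*(-64)) + 38372)*(7/(-106) + 169) = ((-3 - 192) + 38372)*(7*(-1/106) + 169) = (-195 + 38372)*(-7/106 + 169) = 38177*(17907/106) = 683635539/106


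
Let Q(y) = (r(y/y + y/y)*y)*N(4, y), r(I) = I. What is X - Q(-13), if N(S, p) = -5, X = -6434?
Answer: -6564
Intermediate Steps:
Q(y) = -10*y (Q(y) = ((y/y + y/y)*y)*(-5) = ((1 + 1)*y)*(-5) = (2*y)*(-5) = -10*y)
X - Q(-13) = -6434 - (-10)*(-13) = -6434 - 1*130 = -6434 - 130 = -6564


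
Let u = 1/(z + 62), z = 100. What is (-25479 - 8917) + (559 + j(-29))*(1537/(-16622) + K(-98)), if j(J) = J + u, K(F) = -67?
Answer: -62791147405/897588 ≈ -69955.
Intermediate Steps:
u = 1/162 (u = 1/(100 + 62) = 1/162 ≈ 0.0061728)
j(J) = 1/162 + J (j(J) = J + 1/162 = 1/162 + J)
(-25479 - 8917) + (559 + j(-29))*(1537/(-16622) + K(-98)) = (-25479 - 8917) + (559 + (1/162 - 29))*(1537/(-16622) - 67) = -34396 + (559 - 4697/162)*(1537*(-1/16622) - 67) = -34396 + 85861*(-1537/16622 - 67)/162 = -34396 + (85861/162)*(-1115211/16622) = -34396 - 31917710557/897588 = -62791147405/897588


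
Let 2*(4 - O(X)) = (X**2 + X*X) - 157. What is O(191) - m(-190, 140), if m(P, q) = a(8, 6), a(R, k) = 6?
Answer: -72809/2 ≈ -36405.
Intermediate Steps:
O(X) = 165/2 - X**2 (O(X) = 4 - ((X**2 + X*X) - 157)/2 = 4 - ((X**2 + X**2) - 157)/2 = 4 - (2*X**2 - 157)/2 = 4 - (-157 + 2*X**2)/2 = 4 + (157/2 - X**2) = 165/2 - X**2)
m(P, q) = 6
O(191) - m(-190, 140) = (165/2 - 1*191**2) - 1*6 = (165/2 - 1*36481) - 6 = (165/2 - 36481) - 6 = -72797/2 - 6 = -72809/2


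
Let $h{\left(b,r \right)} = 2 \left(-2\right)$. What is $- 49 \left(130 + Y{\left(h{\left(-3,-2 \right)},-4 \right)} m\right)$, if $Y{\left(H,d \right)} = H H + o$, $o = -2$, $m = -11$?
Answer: $1176$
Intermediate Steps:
$h{\left(b,r \right)} = -4$
$Y{\left(H,d \right)} = -2 + H^{2}$ ($Y{\left(H,d \right)} = H H - 2 = H^{2} - 2 = -2 + H^{2}$)
$- 49 \left(130 + Y{\left(h{\left(-3,-2 \right)},-4 \right)} m\right) = - 49 \left(130 + \left(-2 + \left(-4\right)^{2}\right) \left(-11\right)\right) = - 49 \left(130 + \left(-2 + 16\right) \left(-11\right)\right) = - 49 \left(130 + 14 \left(-11\right)\right) = - 49 \left(130 - 154\right) = \left(-49\right) \left(-24\right) = 1176$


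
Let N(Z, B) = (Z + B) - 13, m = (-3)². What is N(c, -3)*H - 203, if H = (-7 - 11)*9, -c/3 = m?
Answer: 6763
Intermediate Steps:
m = 9
c = -27 (c = -3*9 = -27)
N(Z, B) = -13 + B + Z (N(Z, B) = (B + Z) - 13 = -13 + B + Z)
H = -162 (H = -18*9 = -162)
N(c, -3)*H - 203 = (-13 - 3 - 27)*(-162) - 203 = -43*(-162) - 203 = 6966 - 203 = 6763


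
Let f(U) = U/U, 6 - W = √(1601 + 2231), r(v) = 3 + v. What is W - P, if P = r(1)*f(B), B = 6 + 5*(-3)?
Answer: 2 - 2*√958 ≈ -59.903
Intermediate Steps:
W = 6 - 2*√958 (W = 6 - √(1601 + 2231) = 6 - √3832 = 6 - 2*√958 ≈ -55.903)
B = -9 (B = 6 - 15 = -9)
f(U) = 1
P = 4 (P = (3 + 1)*1 = 4*1 = 4)
W - P = (6 - 2*√958) - 1*4 = (6 - 2*√958) - 4 = 2 - 2*√958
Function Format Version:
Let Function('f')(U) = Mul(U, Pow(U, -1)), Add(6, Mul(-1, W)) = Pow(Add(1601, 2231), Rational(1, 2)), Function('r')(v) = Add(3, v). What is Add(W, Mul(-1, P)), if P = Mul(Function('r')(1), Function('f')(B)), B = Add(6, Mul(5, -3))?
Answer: Add(2, Mul(-2, Pow(958, Rational(1, 2)))) ≈ -59.903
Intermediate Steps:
W = Add(6, Mul(-2, Pow(958, Rational(1, 2)))) (W = Add(6, Mul(-1, Pow(Add(1601, 2231), Rational(1, 2)))) = Add(6, Mul(-1, Pow(3832, Rational(1, 2)))) = Add(6, Mul(-1, Mul(2, Pow(958, Rational(1, 2))))) = Add(6, Mul(-2, Pow(958, Rational(1, 2)))) ≈ -55.903)
B = -9 (B = Add(6, -15) = -9)
Function('f')(U) = 1
P = 4 (P = Mul(Add(3, 1), 1) = Mul(4, 1) = 4)
Add(W, Mul(-1, P)) = Add(Add(6, Mul(-2, Pow(958, Rational(1, 2)))), Mul(-1, 4)) = Add(Add(6, Mul(-2, Pow(958, Rational(1, 2)))), -4) = Add(2, Mul(-2, Pow(958, Rational(1, 2))))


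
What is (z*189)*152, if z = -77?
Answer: -2212056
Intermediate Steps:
(z*189)*152 = -77*189*152 = -14553*152 = -2212056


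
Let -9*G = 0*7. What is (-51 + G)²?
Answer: 2601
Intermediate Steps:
G = 0 (G = -0*7 = -⅑*0 = 0)
(-51 + G)² = (-51 + 0)² = (-51)² = 2601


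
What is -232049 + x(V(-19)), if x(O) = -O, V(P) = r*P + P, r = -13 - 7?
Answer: -232410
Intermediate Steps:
r = -20
V(P) = -19*P (V(P) = -20*P + P = -19*P)
-232049 + x(V(-19)) = -232049 - (-19)*(-19) = -232049 - 1*361 = -232049 - 361 = -232410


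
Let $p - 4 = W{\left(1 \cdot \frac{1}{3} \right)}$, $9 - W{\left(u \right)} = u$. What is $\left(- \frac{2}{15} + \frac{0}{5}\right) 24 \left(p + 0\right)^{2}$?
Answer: $- \frac{23104}{45} \approx -513.42$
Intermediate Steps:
$W{\left(u \right)} = 9 - u$
$p = \frac{38}{3}$ ($p = 4 + \left(9 - 1 \cdot \frac{1}{3}\right) = 4 + \left(9 - \frac{1}{3}\right) = 4 + \frac{26}{3} = \frac{38}{3} \approx 12.667$)
$\left(- \frac{2}{15} + \frac{0}{5}\right) 24 \left(p + 0\right)^{2} = \left(- \frac{2}{15} + \frac{0}{5}\right) 24 \left(\frac{38}{3} + 0\right)^{2} = \left(\left(-2\right) \frac{1}{15} + 0 \cdot \frac{1}{5}\right) 24 \left(\frac{38}{3}\right)^{2} = \left(- \frac{2}{15} + 0\right) 24 \cdot \frac{1444}{9} = \left(- \frac{2}{15}\right) 24 \cdot \frac{1444}{9} = \left(- \frac{16}{5}\right) \frac{1444}{9} = - \frac{23104}{45}$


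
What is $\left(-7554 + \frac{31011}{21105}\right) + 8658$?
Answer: $\frac{7776977}{7035} \approx 1105.5$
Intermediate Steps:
$\left(-7554 + \frac{31011}{21105}\right) + 8658 = \left(-7554 + 31011 \cdot \frac{1}{21105}\right) + 8658 = \left(-7554 + \frac{10337}{7035}\right) + 8658 = - \frac{53132053}{7035} + 8658 = \frac{7776977}{7035}$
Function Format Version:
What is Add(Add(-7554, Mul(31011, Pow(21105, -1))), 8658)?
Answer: Rational(7776977, 7035) ≈ 1105.5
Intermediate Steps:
Add(Add(-7554, Mul(31011, Pow(21105, -1))), 8658) = Add(Add(-7554, Mul(31011, Rational(1, 21105))), 8658) = Add(Add(-7554, Rational(10337, 7035)), 8658) = Add(Rational(-53132053, 7035), 8658) = Rational(7776977, 7035)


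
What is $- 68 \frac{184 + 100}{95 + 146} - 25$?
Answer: $- \frac{25337}{241} \approx -105.13$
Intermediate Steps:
$- 68 \frac{184 + 100}{95 + 146} - 25 = - 68 \cdot \frac{284}{241} - 25 = - 68 \cdot 284 \cdot \frac{1}{241} - 25 = \left(-68\right) \frac{284}{241} - 25 = - \frac{19312}{241} - 25 = - \frac{25337}{241}$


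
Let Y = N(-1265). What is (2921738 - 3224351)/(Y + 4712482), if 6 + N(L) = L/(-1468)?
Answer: -148078628/2305972011 ≈ -0.064215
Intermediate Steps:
N(L) = -6 - L/1468 (N(L) = -6 + L/(-1468) = -6 + L*(-1/1468) = -6 - L/1468)
Y = -7543/1468 (Y = -6 - 1/1468*(-1265) = -6 + 1265/1468 = -7543/1468 ≈ -5.1383)
(2921738 - 3224351)/(Y + 4712482) = (2921738 - 3224351)/(-7543/1468 + 4712482) = -302613/6917916033/1468 = -302613*1468/6917916033 = -148078628/2305972011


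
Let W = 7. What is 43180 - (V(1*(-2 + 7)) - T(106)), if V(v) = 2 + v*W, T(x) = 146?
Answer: 43289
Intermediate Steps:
V(v) = 2 + 7*v (V(v) = 2 + v*7 = 2 + 7*v)
43180 - (V(1*(-2 + 7)) - T(106)) = 43180 - ((2 + 7*(1*(-2 + 7))) - 1*146) = 43180 - ((2 + 7*(1*5)) - 146) = 43180 - ((2 + 7*5) - 146) = 43180 - ((2 + 35) - 146) = 43180 - (37 - 146) = 43180 - 1*(-109) = 43180 + 109 = 43289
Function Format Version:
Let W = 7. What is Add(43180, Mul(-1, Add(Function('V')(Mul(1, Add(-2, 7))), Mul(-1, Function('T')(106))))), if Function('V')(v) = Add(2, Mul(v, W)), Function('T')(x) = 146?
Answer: 43289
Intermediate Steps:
Function('V')(v) = Add(2, Mul(7, v)) (Function('V')(v) = Add(2, Mul(v, 7)) = Add(2, Mul(7, v)))
Add(43180, Mul(-1, Add(Function('V')(Mul(1, Add(-2, 7))), Mul(-1, Function('T')(106))))) = Add(43180, Mul(-1, Add(Add(2, Mul(7, Mul(1, Add(-2, 7)))), Mul(-1, 146)))) = Add(43180, Mul(-1, Add(Add(2, Mul(7, Mul(1, 5))), -146))) = Add(43180, Mul(-1, Add(Add(2, Mul(7, 5)), -146))) = Add(43180, Mul(-1, Add(Add(2, 35), -146))) = Add(43180, Mul(-1, Add(37, -146))) = Add(43180, Mul(-1, -109)) = Add(43180, 109) = 43289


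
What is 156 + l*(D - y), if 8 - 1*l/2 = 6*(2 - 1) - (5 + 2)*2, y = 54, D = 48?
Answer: -36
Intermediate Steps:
l = 32 (l = 16 - 2*(6*(2 - 1) - (5 + 2)*2) = 16 - 2*(6*1 - 7*2) = 16 - 2*(6 - 1*14) = 16 - 2*(6 - 14) = 16 - 2*(-8) = 16 + 16 = 32)
156 + l*(D - y) = 156 + 32*(48 - 1*54) = 156 + 32*(48 - 54) = 156 + 32*(-6) = 156 - 192 = -36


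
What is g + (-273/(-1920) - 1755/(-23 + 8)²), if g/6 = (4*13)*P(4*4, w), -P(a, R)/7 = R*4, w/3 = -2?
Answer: 33541339/640 ≈ 52408.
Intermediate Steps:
w = -6 (w = 3*(-2) = -6)
P(a, R) = -28*R (P(a, R) = -7*R*4 = -28*R)
g = 52416 (g = 6*((4*13)*(-28*(-6))) = 6*(52*168) = 6*8736 = 52416)
g + (-273/(-1920) - 1755/(-23 + 8)²) = 52416 + (-273/(-1920) - 1755/(-23 + 8)²) = 52416 + (-273*(-1/1920) - 1755/((-15)²)) = 52416 + (91/640 - 1755/225) = 52416 + (91/640 - 1755*1/225) = 52416 + (91/640 - 39/5) = 52416 - 4901/640 = 33541339/640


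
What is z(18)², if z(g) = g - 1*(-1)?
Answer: 361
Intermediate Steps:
z(g) = 1 + g (z(g) = g + 1 = 1 + g)
z(18)² = (1 + 18)² = 19² = 361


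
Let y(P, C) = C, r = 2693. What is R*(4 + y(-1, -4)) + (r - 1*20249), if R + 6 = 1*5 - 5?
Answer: -17556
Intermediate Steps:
R = -6 (R = -6 + (1*5 - 5) = -6 + (5 - 5) = -6 + 0 = -6)
R*(4 + y(-1, -4)) + (r - 1*20249) = -6*(4 - 4) + (2693 - 1*20249) = -6*0 + (2693 - 20249) = 0 - 17556 = -17556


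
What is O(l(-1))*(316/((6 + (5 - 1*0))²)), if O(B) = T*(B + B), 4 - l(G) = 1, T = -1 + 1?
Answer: 0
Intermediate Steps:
T = 0
l(G) = 3 (l(G) = 4 - 1*1 = 4 - 1 = 3)
O(B) = 0 (O(B) = 0*(B + B) = 0*(2*B) = 0)
O(l(-1))*(316/((6 + (5 - 1*0))²)) = 0*(316/((6 + (5 - 1*0))²)) = 0*(316/((6 + (5 + 0))²)) = 0*(316/((6 + 5)²)) = 0*(316/(11²)) = 0*(316/121) = 0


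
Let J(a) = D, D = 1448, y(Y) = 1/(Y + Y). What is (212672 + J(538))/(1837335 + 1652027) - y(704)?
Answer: 148995799/2456510848 ≈ 0.060653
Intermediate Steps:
y(Y) = 1/(2*Y)
J(a) = 1448
(212672 + J(538))/(1837335 + 1652027) - y(704) = (212672 + 1448)/(1837335 + 1652027) - 1/(2*704) = 214120/3489362 - 1/(2*704) = 214120*(1/3489362) - 1*1/1408 = 107060/1744681 - 1/1408 = 148995799/2456510848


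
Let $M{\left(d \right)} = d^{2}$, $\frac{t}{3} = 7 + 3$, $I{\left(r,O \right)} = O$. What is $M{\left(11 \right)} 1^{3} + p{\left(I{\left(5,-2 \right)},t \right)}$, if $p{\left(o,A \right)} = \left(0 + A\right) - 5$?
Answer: $146$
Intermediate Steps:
$t = 30$ ($t = 3 \left(7 + 3\right) = 3 \cdot 10 = 30$)
$p{\left(o,A \right)} = -5 + A$ ($p{\left(o,A \right)} = A - 5 = -5 + A$)
$M{\left(11 \right)} 1^{3} + p{\left(I{\left(5,-2 \right)},t \right)} = 11^{2} \cdot 1^{3} + \left(-5 + 30\right) = 121 \cdot 1 + 25 = 121 + 25 = 146$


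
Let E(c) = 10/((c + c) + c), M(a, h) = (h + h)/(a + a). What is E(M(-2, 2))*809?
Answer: -8090/3 ≈ -2696.7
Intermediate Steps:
M(a, h) = h/a (M(a, h) = (2*h)/((2*a)) = (2*h)*(1/(2*a)) = h/a)
E(c) = 10/(3*c) (E(c) = 10/(2*c + c) = 10/((3*c)) = 10*(1/(3*c)) = 10/(3*c))
E(M(-2, 2))*809 = (10/(3*((2/(-2)))))*809 = (10/(3*((2*(-½)))))*809 = ((10/3)/(-1))*809 = ((10/3)*(-1))*809 = -10/3*809 = -8090/3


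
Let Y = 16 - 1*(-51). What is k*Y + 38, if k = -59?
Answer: -3915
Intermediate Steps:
Y = 67 (Y = 16 + 51 = 67)
k*Y + 38 = -59*67 + 38 = -3953 + 38 = -3915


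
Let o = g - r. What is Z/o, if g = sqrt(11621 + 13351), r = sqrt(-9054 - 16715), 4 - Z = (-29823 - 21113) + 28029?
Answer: 22911/(2*sqrt(6243) - I*sqrt(25769)) ≈ 71.353 + 72.483*I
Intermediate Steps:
Z = 22911 (Z = 4 - ((-29823 - 21113) + 28029) = 4 - (-50936 + 28029) = 4 - 1*(-22907) = 4 + 22907 = 22911)
r = I*sqrt(25769) (r = sqrt(-25769) = I*sqrt(25769) ≈ 160.53*I)
g = 2*sqrt(6243) (g = sqrt(24972) = 2*sqrt(6243) ≈ 158.03)
o = 2*sqrt(6243) - I*sqrt(25769) ≈ 158.03 - 160.53*I
Z/o = 22911/(2*sqrt(6243) - I*sqrt(25769))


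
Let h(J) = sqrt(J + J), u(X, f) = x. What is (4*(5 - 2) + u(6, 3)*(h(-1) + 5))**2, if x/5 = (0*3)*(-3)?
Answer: 144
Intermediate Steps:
x = 0 (x = 5*((0*3)*(-3)) = 5*(0*(-3)) = 5*0 = 0)
u(X, f) = 0
h(J) = sqrt(2)*sqrt(J) (h(J) = sqrt(2*J) = sqrt(2)*sqrt(J))
(4*(5 - 2) + u(6, 3)*(h(-1) + 5))**2 = (4*(5 - 2) + 0*(sqrt(2)*sqrt(-1) + 5))**2 = (4*3 + 0*(sqrt(2)*I + 5))**2 = (12 + 0*(I*sqrt(2) + 5))**2 = (12 + 0*(5 + I*sqrt(2)))**2 = (12 + 0)**2 = 12**2 = 144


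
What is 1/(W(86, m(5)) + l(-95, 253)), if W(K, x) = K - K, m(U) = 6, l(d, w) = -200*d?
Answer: 1/19000 ≈ 5.2632e-5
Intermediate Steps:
W(K, x) = 0
1/(W(86, m(5)) + l(-95, 253)) = 1/(0 - 200*(-95)) = 1/(0 + 19000) = 1/19000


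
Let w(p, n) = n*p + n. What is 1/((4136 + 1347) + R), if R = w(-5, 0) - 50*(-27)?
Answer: 1/6833 ≈ 0.00014635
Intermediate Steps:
w(p, n) = n + n*p
R = 1350 (R = 0*(1 - 5) - 50*(-27) = 0*(-4) + 1350 = 0 + 1350 = 1350)
1/((4136 + 1347) + R) = 1/((4136 + 1347) + 1350) = 1/(5483 + 1350) = 1/6833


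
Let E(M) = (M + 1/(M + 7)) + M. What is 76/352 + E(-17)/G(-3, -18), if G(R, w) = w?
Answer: 8357/3960 ≈ 2.1104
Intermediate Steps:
E(M) = 1/(7 + M) + 2*M (E(M) = (M + 1/(7 + M)) + M = 1/(7 + M) + 2*M)
76/352 + E(-17)/G(-3, -18) = 76/352 + ((1 + 2*(-17)² + 14*(-17))/(7 - 17))/(-18) = 76*(1/352) + ((1 + 2*289 - 238)/(-10))*(-1/18) = 19/88 - (1 + 578 - 238)/10*(-1/18) = 19/88 - ⅒*341*(-1/18) = 19/88 - 341/10*(-1/18) = 19/88 + 341/180 = 8357/3960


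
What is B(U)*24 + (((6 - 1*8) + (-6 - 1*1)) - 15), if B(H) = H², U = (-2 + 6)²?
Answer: 6120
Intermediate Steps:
U = 16 (U = 4² = 16)
B(U)*24 + (((6 - 1*8) + (-6 - 1*1)) - 15) = 16²*24 + (((6 - 1*8) + (-6 - 1*1)) - 15) = 256*24 + (((6 - 8) + (-6 - 1)) - 15) = 6144 + ((-2 - 7) - 15) = 6144 + (-9 - 15) = 6144 - 24 = 6120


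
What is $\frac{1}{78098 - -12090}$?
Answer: $\frac{1}{90188} \approx 1.1088 \cdot 10^{-5}$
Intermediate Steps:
$\frac{1}{78098 - -12090} = \frac{1}{78098 + 12090} = \frac{1}{90188}$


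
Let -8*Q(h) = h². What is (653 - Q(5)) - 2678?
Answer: -16175/8 ≈ -2021.9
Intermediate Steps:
Q(h) = -h²/8
(653 - Q(5)) - 2678 = (653 - (-1)*5²/8) - 2678 = (653 - (-1)*25/8) - 2678 = (653 - 1*(-25/8)) - 2678 = (653 + 25/8) - 2678 = 5249/8 - 2678 = -16175/8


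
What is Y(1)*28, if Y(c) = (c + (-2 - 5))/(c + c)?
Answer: -84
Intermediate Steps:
Y(c) = (-7 + c)/(2*c) (Y(c) = (c - 7)/((2*c)) = (-7 + c)*(1/(2*c)) = (-7 + c)/(2*c))
Y(1)*28 = ((½)*(-7 + 1)/1)*28 = ((½)*1*(-6))*28 = -3*28 = -84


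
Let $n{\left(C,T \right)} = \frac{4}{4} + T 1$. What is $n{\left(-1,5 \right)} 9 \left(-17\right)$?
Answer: $-918$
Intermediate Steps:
$n{\left(C,T \right)} = 1 + T$ ($n{\left(C,T \right)} = 4 \cdot \frac{1}{4} + T = 1 + T$)
$n{\left(-1,5 \right)} 9 \left(-17\right) = \left(1 + 5\right) 9 \left(-17\right) = 6 \cdot 9 \left(-17\right) = 54 \left(-17\right) = -918$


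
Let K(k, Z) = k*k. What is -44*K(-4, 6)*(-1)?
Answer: 704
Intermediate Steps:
K(k, Z) = k²
-44*K(-4, 6)*(-1) = -44*(-4)²*(-1) = -44*16*(-1) = -704*(-1) = 704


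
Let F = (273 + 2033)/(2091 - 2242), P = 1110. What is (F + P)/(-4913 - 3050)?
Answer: -165304/1202413 ≈ -0.13748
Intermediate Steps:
F = -2306/151 (F = 2306/(-151) = 2306*(-1/151) = -2306/151 ≈ -15.272)
(F + P)/(-4913 - 3050) = (-2306/151 + 1110)/(-4913 - 3050) = (165304/151)/(-7963) = (165304/151)*(-1/7963) = -165304/1202413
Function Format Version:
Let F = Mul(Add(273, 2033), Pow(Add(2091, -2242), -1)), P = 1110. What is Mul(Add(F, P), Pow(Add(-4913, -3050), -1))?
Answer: Rational(-165304, 1202413) ≈ -0.13748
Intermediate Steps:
F = Rational(-2306, 151) (F = Mul(2306, Pow(-151, -1)) = Mul(2306, Rational(-1, 151)) = Rational(-2306, 151) ≈ -15.272)
Mul(Add(F, P), Pow(Add(-4913, -3050), -1)) = Mul(Add(Rational(-2306, 151), 1110), Pow(Add(-4913, -3050), -1)) = Mul(Rational(165304, 151), Pow(-7963, -1)) = Mul(Rational(165304, 151), Rational(-1, 7963)) = Rational(-165304, 1202413)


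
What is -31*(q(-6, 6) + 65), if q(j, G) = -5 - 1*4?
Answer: -1736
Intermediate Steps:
q(j, G) = -9 (q(j, G) = -5 - 4 = -9)
-31*(q(-6, 6) + 65) = -31*(-9 + 65) = -31*56 = -1736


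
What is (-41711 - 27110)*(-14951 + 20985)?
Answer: -415265914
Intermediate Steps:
(-41711 - 27110)*(-14951 + 20985) = -68821*6034 = -415265914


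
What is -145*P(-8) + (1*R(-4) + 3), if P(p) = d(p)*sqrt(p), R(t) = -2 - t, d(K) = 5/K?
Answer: 5 + 725*I*sqrt(2)/4 ≈ 5.0 + 256.33*I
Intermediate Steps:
P(p) = 5/sqrt(p) (P(p) = (5/p)*sqrt(p) = 5/sqrt(p))
-145*P(-8) + (1*R(-4) + 3) = -725/sqrt(-8) + (1*(-2 - 1*(-4)) + 3) = -725*(-I*sqrt(2)/4) + (1*(-2 + 4) + 3) = -(-725)*I*sqrt(2)/4 + (1*2 + 3) = 725*I*sqrt(2)/4 + (2 + 3) = 725*I*sqrt(2)/4 + 5 = 5 + 725*I*sqrt(2)/4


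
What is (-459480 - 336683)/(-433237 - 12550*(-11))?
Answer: 796163/295187 ≈ 2.6971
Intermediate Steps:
(-459480 - 336683)/(-433237 - 12550*(-11)) = -796163/(-433237 - 502*(-275)) = -796163/(-433237 + 138050) = -796163/(-295187) = -796163*(-1/295187) = 796163/295187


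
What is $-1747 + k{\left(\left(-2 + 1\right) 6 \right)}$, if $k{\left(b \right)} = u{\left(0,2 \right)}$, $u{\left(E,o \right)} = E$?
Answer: $-1747$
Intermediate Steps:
$k{\left(b \right)} = 0$
$-1747 + k{\left(\left(-2 + 1\right) 6 \right)} = -1747 + 0 = -1747$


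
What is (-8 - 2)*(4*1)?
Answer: -40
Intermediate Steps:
(-8 - 2)*(4*1) = -10*4 = -40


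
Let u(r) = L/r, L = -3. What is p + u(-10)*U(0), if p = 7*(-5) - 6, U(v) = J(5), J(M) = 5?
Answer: -79/2 ≈ -39.500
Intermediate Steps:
U(v) = 5
p = -41 (p = -35 - 6 = -41)
u(r) = -3/r
p + u(-10)*U(0) = -41 - 3/(-10)*5 = -41 - 3*(-1/10)*5 = -41 + (3/10)*5 = -41 + 3/2 = -79/2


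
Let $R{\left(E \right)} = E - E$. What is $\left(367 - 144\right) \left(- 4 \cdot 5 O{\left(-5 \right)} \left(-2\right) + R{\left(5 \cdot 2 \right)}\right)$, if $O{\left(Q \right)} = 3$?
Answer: $26760$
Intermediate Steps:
$R{\left(E \right)} = 0$
$\left(367 - 144\right) \left(- 4 \cdot 5 O{\left(-5 \right)} \left(-2\right) + R{\left(5 \cdot 2 \right)}\right) = \left(367 - 144\right) \left(- 4 \cdot 5 \cdot 3 \left(-2\right) + 0\right) = 223 \left(\left(-4\right) 15 \left(-2\right) + 0\right) = 223 \left(\left(-60\right) \left(-2\right) + 0\right) = 223 \left(120 + 0\right) = 223 \cdot 120 = 26760$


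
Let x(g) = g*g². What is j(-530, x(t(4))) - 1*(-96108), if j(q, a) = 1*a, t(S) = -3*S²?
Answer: -14484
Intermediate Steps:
x(g) = g³
j(q, a) = a
j(-530, x(t(4))) - 1*(-96108) = (-3*4²)³ - 1*(-96108) = (-3*16)³ + 96108 = (-48)³ + 96108 = -110592 + 96108 = -14484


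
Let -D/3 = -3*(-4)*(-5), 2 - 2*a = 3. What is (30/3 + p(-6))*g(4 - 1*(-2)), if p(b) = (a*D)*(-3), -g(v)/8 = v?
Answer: -13440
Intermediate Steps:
a = -½ (a = 1 - ½*3 = 1 - 3/2 = -½ ≈ -0.50000)
D = 180 (D = -3*(-3*(-4))*(-5) = -36*(-5) = -3*(-60) = 180)
g(v) = -8*v
p(b) = 270 (p(b) = -½*180*(-3) = -90*(-3) = 270)
(30/3 + p(-6))*g(4 - 1*(-2)) = (30/3 + 270)*(-8*(4 - 1*(-2))) = (30*(⅓) + 270)*(-8*(4 + 2)) = (10 + 270)*(-8*6) = 280*(-48) = -13440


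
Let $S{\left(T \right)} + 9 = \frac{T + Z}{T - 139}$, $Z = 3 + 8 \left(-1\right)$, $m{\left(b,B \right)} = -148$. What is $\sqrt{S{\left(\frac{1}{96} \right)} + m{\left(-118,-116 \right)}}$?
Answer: $\frac{6 i \sqrt{776255711}}{13343} \approx 12.529 i$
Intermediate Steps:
$Z = -5$ ($Z = 3 - 8 = -5$)
$S{\left(T \right)} = -9 + \frac{-5 + T}{-139 + T}$ ($S{\left(T \right)} = -9 + \frac{T - 5}{T - 139} = -9 + \frac{-5 + T}{-139 + T}$)
$\sqrt{S{\left(\frac{1}{96} \right)} + m{\left(-118,-116 \right)}} = \sqrt{\frac{2 \left(623 - \frac{4}{96}\right)}{-139 + \frac{1}{96}} - 148} = \sqrt{\frac{2 \left(623 - \frac{1}{24}\right)}{-139 + \frac{1}{96}} - 148} = \sqrt{\frac{2 \left(623 - \frac{1}{24}\right)}{- \frac{13343}{96}} - 148} = \sqrt{2 \left(- \frac{96}{13343}\right) \frac{14951}{24} - 148} = \sqrt{- \frac{119608}{13343} - 148} = \sqrt{- \frac{2094372}{13343}} = \frac{6 i \sqrt{776255711}}{13343}$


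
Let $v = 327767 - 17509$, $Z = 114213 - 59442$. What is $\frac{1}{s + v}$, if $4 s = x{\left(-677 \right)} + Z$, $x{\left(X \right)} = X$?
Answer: $\frac{2}{647563} \approx 3.0885 \cdot 10^{-6}$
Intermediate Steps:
$Z = 54771$
$s = \frac{27047}{2}$ ($s = \frac{-677 + 54771}{4} = \frac{1}{4} \cdot 54094 = \frac{27047}{2} \approx 13524.0$)
$v = 310258$ ($v = 327767 - 17509 = 310258$)
$\frac{1}{s + v} = \frac{1}{\frac{27047}{2} + 310258} = \frac{1}{\frac{647563}{2}} = \frac{2}{647563}$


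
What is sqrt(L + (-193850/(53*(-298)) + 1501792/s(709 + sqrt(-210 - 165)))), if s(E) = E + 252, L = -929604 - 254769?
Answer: sqrt(-9352896656/7897 + 1501792/(961 + 5*I*sqrt(15))) ≈ 0.01 - 1087.6*I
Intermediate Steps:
L = -1184373
s(E) = 252 + E
sqrt(L + (-193850/(53*(-298)) + 1501792/s(709 + sqrt(-210 - 165)))) = sqrt(-1184373 + (-193850/(53*(-298)) + 1501792/(252 + (709 + sqrt(-210 - 165))))) = sqrt(-1184373 + (-193850/(-15794) + 1501792/(252 + (709 + sqrt(-375))))) = sqrt(-1184373 + (-193850*(-1/15794) + 1501792/(252 + (709 + 5*I*sqrt(15))))) = sqrt(-1184373 + (96925/7897 + 1501792/(961 + 5*I*sqrt(15)))) = sqrt(-9352896656/7897 + 1501792/(961 + 5*I*sqrt(15)))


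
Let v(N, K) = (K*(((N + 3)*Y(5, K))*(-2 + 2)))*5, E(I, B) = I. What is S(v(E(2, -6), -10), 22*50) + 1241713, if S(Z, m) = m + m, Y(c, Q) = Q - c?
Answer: 1243913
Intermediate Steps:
v(N, K) = 0 (v(N, K) = (K*(((N + 3)*(K - 1*5))*(-2 + 2)))*5 = (K*(((3 + N)*(K - 5))*0))*5 = (K*(((3 + N)*(-5 + K))*0))*5 = (K*(((-5 + K)*(3 + N))*0))*5 = (K*0)*5 = 0*5 = 0)
S(Z, m) = 2*m
S(v(E(2, -6), -10), 22*50) + 1241713 = 2*(22*50) + 1241713 = 2*1100 + 1241713 = 2200 + 1241713 = 1243913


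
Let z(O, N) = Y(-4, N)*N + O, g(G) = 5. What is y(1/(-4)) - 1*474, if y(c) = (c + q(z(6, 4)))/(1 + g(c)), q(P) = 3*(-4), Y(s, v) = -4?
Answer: -11425/24 ≈ -476.04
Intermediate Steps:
z(O, N) = O - 4*N (z(O, N) = -4*N + O = O - 4*N)
q(P) = -12
y(c) = -2 + c/6 (y(c) = (c - 12)/(1 + 5) = (-12 + c)/6 = (-12 + c)*(1/6) = -2 + c/6)
y(1/(-4)) - 1*474 = (-2 + (1/6)/(-4)) - 1*474 = (-2 + (1/6)*(-1/4)) - 474 = (-2 - 1/24) - 474 = -49/24 - 474 = -11425/24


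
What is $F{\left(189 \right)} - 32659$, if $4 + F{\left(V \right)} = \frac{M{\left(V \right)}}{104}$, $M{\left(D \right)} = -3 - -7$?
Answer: $- \frac{849237}{26} \approx -32663.0$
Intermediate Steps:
$M{\left(D \right)} = 4$ ($M{\left(D \right)} = -3 + 7 = 4$)
$F{\left(V \right)} = - \frac{103}{26}$ ($F{\left(V \right)} = -4 + \frac{4}{104} = -4 + 4 \cdot \frac{1}{104} = -4 + \frac{1}{26} = - \frac{103}{26}$)
$F{\left(189 \right)} - 32659 = - \frac{103}{26} - 32659 = - \frac{849237}{26}$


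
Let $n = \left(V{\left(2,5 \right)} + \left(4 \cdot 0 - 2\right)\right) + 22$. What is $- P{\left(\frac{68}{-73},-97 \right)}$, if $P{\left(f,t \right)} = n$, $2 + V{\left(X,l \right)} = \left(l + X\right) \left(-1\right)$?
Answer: $-11$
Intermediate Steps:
$V{\left(X,l \right)} = -2 - X - l$ ($V{\left(X,l \right)} = -2 + \left(l + X\right) \left(-1\right) = -2 + \left(X + l\right) \left(-1\right) = -2 - \left(X + l\right) = -2 - X - l$)
$n = 11$ ($n = \left(\left(-2 - 2 - 5\right) + \left(4 \cdot 0 - 2\right)\right) + 22 = \left(\left(-2 - 2 - 5\right) + \left(0 - 2\right)\right) + 22 = \left(-9 - 2\right) + 22 = -11 + 22 = 11$)
$P{\left(f,t \right)} = 11$
$- P{\left(\frac{68}{-73},-97 \right)} = \left(-1\right) 11 = -11$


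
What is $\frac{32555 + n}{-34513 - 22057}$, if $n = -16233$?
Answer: $- \frac{8161}{28285} \approx -0.28853$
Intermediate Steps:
$\frac{32555 + n}{-34513 - 22057} = \frac{32555 - 16233}{-34513 - 22057} = \frac{16322}{-56570} = 16322 \left(- \frac{1}{56570}\right) = - \frac{8161}{28285}$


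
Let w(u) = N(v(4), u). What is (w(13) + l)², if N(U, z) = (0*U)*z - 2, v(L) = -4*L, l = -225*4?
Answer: 813604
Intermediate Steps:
l = -900
N(U, z) = -2 (N(U, z) = 0*z - 2 = 0 - 2 = -2)
w(u) = -2
(w(13) + l)² = (-2 - 900)² = (-902)² = 813604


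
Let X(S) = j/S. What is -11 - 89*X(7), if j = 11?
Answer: -1056/7 ≈ -150.86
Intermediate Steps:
X(S) = 11/S
-11 - 89*X(7) = -11 - 979/7 = -1056/7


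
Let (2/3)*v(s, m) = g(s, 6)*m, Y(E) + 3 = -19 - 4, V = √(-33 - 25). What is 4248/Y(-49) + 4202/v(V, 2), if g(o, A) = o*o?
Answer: -212101/1131 ≈ -187.53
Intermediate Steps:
g(o, A) = o²
V = I*√58 (V = √(-58) = I*√58 ≈ 7.6158*I)
Y(E) = -26 (Y(E) = -3 + (-19 - 4) = -3 - 23 = -26)
v(s, m) = 3*m*s²/2 (v(s, m) = 3*(s²*m)/2 = 3*(m*s²)/2 = 3*m*s²/2)
4248/Y(-49) + 4202/v(V, 2) = 4248/(-26) + 4202/(((3/2)*2*(I*√58)²)) = 4248*(-1/26) + 4202/(((3/2)*2*(-58))) = -2124/13 + 4202/(-174) = -2124/13 + 4202*(-1/174) = -2124/13 - 2101/87 = -212101/1131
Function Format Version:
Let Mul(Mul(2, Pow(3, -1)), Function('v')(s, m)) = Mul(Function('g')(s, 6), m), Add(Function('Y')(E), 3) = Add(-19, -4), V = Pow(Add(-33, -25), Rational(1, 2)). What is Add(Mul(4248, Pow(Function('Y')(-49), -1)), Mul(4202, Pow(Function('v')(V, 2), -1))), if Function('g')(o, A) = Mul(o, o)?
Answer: Rational(-212101, 1131) ≈ -187.53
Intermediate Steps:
Function('g')(o, A) = Pow(o, 2)
V = Mul(I, Pow(58, Rational(1, 2))) (V = Pow(-58, Rational(1, 2)) = Mul(I, Pow(58, Rational(1, 2))) ≈ Mul(7.6158, I))
Function('Y')(E) = -26 (Function('Y')(E) = Add(-3, Add(-19, -4)) = Add(-3, -23) = -26)
Function('v')(s, m) = Mul(Rational(3, 2), m, Pow(s, 2)) (Function('v')(s, m) = Mul(Rational(3, 2), Mul(Pow(s, 2), m)) = Mul(Rational(3, 2), Mul(m, Pow(s, 2))) = Mul(Rational(3, 2), m, Pow(s, 2)))
Add(Mul(4248, Pow(Function('Y')(-49), -1)), Mul(4202, Pow(Function('v')(V, 2), -1))) = Add(Mul(4248, Pow(-26, -1)), Mul(4202, Pow(Mul(Rational(3, 2), 2, Pow(Mul(I, Pow(58, Rational(1, 2))), 2)), -1))) = Add(Mul(4248, Rational(-1, 26)), Mul(4202, Pow(Mul(Rational(3, 2), 2, -58), -1))) = Add(Rational(-2124, 13), Mul(4202, Pow(-174, -1))) = Add(Rational(-2124, 13), Mul(4202, Rational(-1, 174))) = Add(Rational(-2124, 13), Rational(-2101, 87)) = Rational(-212101, 1131)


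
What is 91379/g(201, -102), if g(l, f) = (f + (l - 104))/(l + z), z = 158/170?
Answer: -1568429156/425 ≈ -3.6904e+6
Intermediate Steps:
z = 79/85 (z = 158*(1/170) = 79/85 ≈ 0.92941)
g(l, f) = (-104 + f + l)/(79/85 + l) (g(l, f) = (f + (l - 104))/(l + 79/85) = (f + (-104 + l))/(79/85 + l) = (-104 + f + l)/(79/85 + l))
91379/g(201, -102) = 91379/((85*(-104 - 102 + 201)/(79 + 85*201))) = 91379/((85*(-5)/(79 + 17085))) = 91379/((85*(-5)/17164)) = 91379/((85*(1/17164)*(-5))) = 91379/(-425/17164) = 91379*(-17164/425) = -1568429156/425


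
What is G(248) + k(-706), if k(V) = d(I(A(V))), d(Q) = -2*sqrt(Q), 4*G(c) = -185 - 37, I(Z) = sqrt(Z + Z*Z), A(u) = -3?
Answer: -111/2 - 2*6**(1/4) ≈ -58.630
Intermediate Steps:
I(Z) = sqrt(Z + Z**2)
G(c) = -111/2 (G(c) = (-185 - 37)/4 = (1/4)*(-222) = -111/2)
k(V) = -2*6**(1/4)
G(248) + k(-706) = -111/2 - 2*6**(1/4)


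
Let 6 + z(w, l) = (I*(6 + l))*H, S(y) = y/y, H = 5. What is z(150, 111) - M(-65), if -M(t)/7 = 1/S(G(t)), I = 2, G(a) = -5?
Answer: 1171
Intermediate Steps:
S(y) = 1
z(w, l) = 54 + 10*l (z(w, l) = -6 + (2*(6 + l))*5 = -6 + (12 + 2*l)*5 = -6 + (60 + 10*l) = 54 + 10*l)
M(t) = -7 (M(t) = -7/1 = -7*1 = -7)
z(150, 111) - M(-65) = (54 + 10*111) - 1*(-7) = (54 + 1110) + 7 = 1164 + 7 = 1171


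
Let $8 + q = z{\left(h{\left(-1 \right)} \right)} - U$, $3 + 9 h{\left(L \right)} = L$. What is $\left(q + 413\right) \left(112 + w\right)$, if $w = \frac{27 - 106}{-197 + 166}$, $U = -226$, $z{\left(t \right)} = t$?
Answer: $\frac{20151925}{279} \approx 72229.0$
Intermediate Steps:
$h{\left(L \right)} = - \frac{1}{3} + \frac{L}{9}$
$w = \frac{79}{31}$ ($w = - \frac{79}{-31} = \left(-79\right) \left(- \frac{1}{31}\right) = \frac{79}{31} \approx 2.5484$)
$q = \frac{1958}{9}$ ($q = -8 + \left(\left(- \frac{1}{3} + \frac{1}{9} \left(-1\right)\right) - -226\right) = -8 + \left(\left(- \frac{1}{3} - \frac{1}{9}\right) + 226\right) = -8 + \left(- \frac{4}{9} + 226\right) = -8 + \frac{2030}{9} = \frac{1958}{9} \approx 217.56$)
$\left(q + 413\right) \left(112 + w\right) = \left(\frac{1958}{9} + 413\right) \left(112 + \frac{79}{31}\right) = \frac{5675}{9} \cdot \frac{3551}{31} = \frac{20151925}{279}$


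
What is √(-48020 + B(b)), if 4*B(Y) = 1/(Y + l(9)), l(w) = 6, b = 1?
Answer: I*√9411913/14 ≈ 219.13*I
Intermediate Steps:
B(Y) = 1/(4*(6 + Y)) (B(Y) = 1/(4*(Y + 6)) = 1/(4*(6 + Y)))
√(-48020 + B(b)) = √(-48020 + 1/(4*(6 + 1))) = √(-48020 + (¼)/7) = √(-48020 + (¼)*(⅐)) = √(-48020 + 1/28) = √(-1344559/28) = I*√9411913/14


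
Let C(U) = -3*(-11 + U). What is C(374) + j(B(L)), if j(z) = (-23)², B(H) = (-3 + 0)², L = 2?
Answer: -560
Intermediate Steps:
B(H) = 9 (B(H) = (-3)² = 9)
C(U) = 33 - 3*U
j(z) = 529
C(374) + j(B(L)) = (33 - 3*374) + 529 = (33 - 1122) + 529 = -1089 + 529 = -560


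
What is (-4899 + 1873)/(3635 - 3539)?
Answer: -1513/48 ≈ -31.521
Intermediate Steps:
(-4899 + 1873)/(3635 - 3539) = -3026/96 = -3026*1/96 = -1513/48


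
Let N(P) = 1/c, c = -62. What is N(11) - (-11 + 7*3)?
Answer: -621/62 ≈ -10.016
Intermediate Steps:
N(P) = -1/62 (N(P) = 1/(-62) = -1/62)
N(11) - (-11 + 7*3) = -1/62 - (-11 + 7*3) = -1/62 - (-11 + 21) = -1/62 - 1*10 = -1/62 - 10 = -621/62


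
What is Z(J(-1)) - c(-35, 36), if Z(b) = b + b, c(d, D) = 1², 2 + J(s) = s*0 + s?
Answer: -7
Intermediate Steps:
J(s) = -2 + s (J(s) = -2 + (s*0 + s) = -2 + (0 + s) = -2 + s)
c(d, D) = 1
Z(b) = 2*b
Z(J(-1)) - c(-35, 36) = 2*(-2 - 1) - 1*1 = 2*(-3) - 1 = -6 - 1 = -7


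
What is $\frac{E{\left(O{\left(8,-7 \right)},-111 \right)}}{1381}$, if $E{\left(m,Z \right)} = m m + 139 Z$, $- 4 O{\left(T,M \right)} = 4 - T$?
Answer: $- \frac{15428}{1381} \approx -11.172$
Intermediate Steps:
$O{\left(T,M \right)} = -1 + \frac{T}{4}$ ($O{\left(T,M \right)} = - \frac{4 - T}{4} = -1 + \frac{T}{4}$)
$E{\left(m,Z \right)} = m^{2} + 139 Z$
$\frac{E{\left(O{\left(8,-7 \right)},-111 \right)}}{1381} = \frac{\left(-1 + \frac{1}{4} \cdot 8\right)^{2} + 139 \left(-111\right)}{1381} = \left(\left(-1 + 2\right)^{2} - 15429\right) \frac{1}{1381} = \left(1^{2} - 15429\right) \frac{1}{1381} = \left(1 - 15429\right) \frac{1}{1381} = \left(-15428\right) \frac{1}{1381} = - \frac{15428}{1381}$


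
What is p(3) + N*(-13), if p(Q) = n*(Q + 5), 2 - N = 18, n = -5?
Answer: 168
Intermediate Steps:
N = -16 (N = 2 - 1*18 = 2 - 18 = -16)
p(Q) = -25 - 5*Q (p(Q) = -5*(Q + 5) = -5*(5 + Q) = -25 - 5*Q)
p(3) + N*(-13) = (-25 - 5*3) - 16*(-13) = (-25 - 15) + 208 = -40 + 208 = 168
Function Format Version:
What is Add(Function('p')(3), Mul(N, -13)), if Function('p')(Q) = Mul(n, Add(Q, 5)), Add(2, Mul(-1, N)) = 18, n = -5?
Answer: 168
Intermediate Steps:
N = -16 (N = Add(2, Mul(-1, 18)) = Add(2, -18) = -16)
Function('p')(Q) = Add(-25, Mul(-5, Q)) (Function('p')(Q) = Mul(-5, Add(Q, 5)) = Mul(-5, Add(5, Q)) = Add(-25, Mul(-5, Q)))
Add(Function('p')(3), Mul(N, -13)) = Add(Add(-25, Mul(-5, 3)), Mul(-16, -13)) = Add(Add(-25, -15), 208) = Add(-40, 208) = 168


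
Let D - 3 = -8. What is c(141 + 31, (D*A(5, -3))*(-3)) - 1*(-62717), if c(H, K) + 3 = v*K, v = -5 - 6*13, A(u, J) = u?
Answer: 56489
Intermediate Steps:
D = -5 (D = 3 - 8 = -5)
v = -83 (v = -5 - 78 = -83)
c(H, K) = -3 - 83*K
c(141 + 31, (D*A(5, -3))*(-3)) - 1*(-62717) = (-3 - 83*(-5*5)*(-3)) - 1*(-62717) = (-3 - (-2075)*(-3)) + 62717 = (-3 - 83*75) + 62717 = (-3 - 6225) + 62717 = -6228 + 62717 = 56489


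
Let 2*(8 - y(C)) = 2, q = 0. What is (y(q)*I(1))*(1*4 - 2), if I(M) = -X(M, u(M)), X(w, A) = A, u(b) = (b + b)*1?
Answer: -28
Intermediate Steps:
u(b) = 2*b (u(b) = (2*b)*1 = 2*b)
I(M) = -2*M
y(C) = 7 (y(C) = 8 - ½*2 = 8 - 1 = 7)
(y(q)*I(1))*(1*4 - 2) = (7*(-2*1))*(1*4 - 2) = (7*(-2))*(4 - 2) = -14*2 = -28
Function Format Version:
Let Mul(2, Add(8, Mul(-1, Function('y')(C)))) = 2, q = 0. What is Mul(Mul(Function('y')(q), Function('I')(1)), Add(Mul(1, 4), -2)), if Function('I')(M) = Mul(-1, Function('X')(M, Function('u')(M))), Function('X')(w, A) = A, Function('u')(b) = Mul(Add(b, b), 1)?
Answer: -28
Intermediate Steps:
Function('u')(b) = Mul(2, b) (Function('u')(b) = Mul(Mul(2, b), 1) = Mul(2, b))
Function('I')(M) = Mul(-2, M) (Function('I')(M) = Mul(-1, Mul(2, M)) = Mul(-2, M))
Function('y')(C) = 7 (Function('y')(C) = Add(8, Mul(Rational(-1, 2), 2)) = Add(8, -1) = 7)
Mul(Mul(Function('y')(q), Function('I')(1)), Add(Mul(1, 4), -2)) = Mul(Mul(7, Mul(-2, 1)), Add(Mul(1, 4), -2)) = Mul(Mul(7, -2), Add(4, -2)) = Mul(-14, 2) = -28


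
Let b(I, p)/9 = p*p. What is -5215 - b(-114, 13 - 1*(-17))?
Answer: -13315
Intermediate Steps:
b(I, p) = 9*p² (b(I, p) = 9*(p*p) = 9*p²)
-5215 - b(-114, 13 - 1*(-17)) = -5215 - 9*(13 - 1*(-17))² = -5215 - 9*(13 + 17)² = -5215 - 9*30² = -5215 - 9*900 = -5215 - 1*8100 = -5215 - 8100 = -13315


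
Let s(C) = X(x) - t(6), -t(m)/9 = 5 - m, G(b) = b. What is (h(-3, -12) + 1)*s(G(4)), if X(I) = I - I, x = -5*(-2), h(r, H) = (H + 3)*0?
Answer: -9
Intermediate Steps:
h(r, H) = 0 (h(r, H) = (3 + H)*0 = 0)
t(m) = -45 + 9*m (t(m) = -9*(5 - m) = -45 + 9*m)
x = 10
X(I) = 0
s(C) = -9 (s(C) = 0 - (-45 + 9*6) = 0 - (-45 + 54) = 0 - 1*9 = 0 - 9 = -9)
(h(-3, -12) + 1)*s(G(4)) = (0 + 1)*(-9) = 1*(-9) = -9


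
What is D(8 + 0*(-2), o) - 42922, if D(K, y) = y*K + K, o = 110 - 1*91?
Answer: -42762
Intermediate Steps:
o = 19 (o = 110 - 91 = 19)
D(K, y) = K + K*y (D(K, y) = K*y + K = K + K*y)
D(8 + 0*(-2), o) - 42922 = (8 + 0*(-2))*(1 + 19) - 42922 = (8 + 0)*20 - 42922 = 8*20 - 42922 = 160 - 42922 = -42762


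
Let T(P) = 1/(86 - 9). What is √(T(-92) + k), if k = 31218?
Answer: √185091599/77 ≈ 176.69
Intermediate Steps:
T(P) = 1/77
√(T(-92) + k) = √(1/77 + 31218) = √(2403787/77) = √185091599/77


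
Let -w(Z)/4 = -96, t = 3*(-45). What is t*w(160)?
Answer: -51840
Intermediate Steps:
t = -135
w(Z) = 384 (w(Z) = -4*(-96) = 384)
t*w(160) = -135*384 = -51840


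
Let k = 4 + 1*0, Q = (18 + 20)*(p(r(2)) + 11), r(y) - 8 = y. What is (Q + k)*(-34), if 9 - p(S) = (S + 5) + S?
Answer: 6324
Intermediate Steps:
r(y) = 8 + y
p(S) = 4 - 2*S (p(S) = 9 - ((S + 5) + S) = 9 - ((5 + S) + S) = 9 - (5 + 2*S) = 9 + (-5 - 2*S) = 4 - 2*S)
Q = -190 (Q = (18 + 20)*((4 - 2*(8 + 2)) + 11) = 38*((4 - 2*10) + 11) = 38*((4 - 20) + 11) = 38*(-16 + 11) = 38*(-5) = -190)
k = 4 (k = 4 + 0 = 4)
(Q + k)*(-34) = (-190 + 4)*(-34) = -186*(-34) = 6324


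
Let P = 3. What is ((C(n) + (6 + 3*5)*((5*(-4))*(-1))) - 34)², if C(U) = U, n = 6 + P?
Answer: 156025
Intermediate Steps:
n = 9 (n = 6 + 3 = 9)
((C(n) + (6 + 3*5)*((5*(-4))*(-1))) - 34)² = ((9 + (6 + 3*5)*((5*(-4))*(-1))) - 34)² = ((9 + (6 + 15)*(-20*(-1))) - 34)² = ((9 + 21*20) - 34)² = ((9 + 420) - 34)² = (429 - 34)² = 395² = 156025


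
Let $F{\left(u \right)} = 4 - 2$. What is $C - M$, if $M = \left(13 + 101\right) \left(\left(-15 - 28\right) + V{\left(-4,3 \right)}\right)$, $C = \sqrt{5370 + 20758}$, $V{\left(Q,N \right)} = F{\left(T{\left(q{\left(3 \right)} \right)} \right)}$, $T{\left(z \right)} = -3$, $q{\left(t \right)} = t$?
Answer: $4674 + 4 \sqrt{1633} \approx 4835.6$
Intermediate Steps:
$F{\left(u \right)} = 2$ ($F{\left(u \right)} = 4 - 2 = 2$)
$V{\left(Q,N \right)} = 2$
$C = 4 \sqrt{1633}$ ($C = \sqrt{26128} = 4 \sqrt{1633} \approx 161.64$)
$M = -4674$ ($M = \left(13 + 101\right) \left(\left(-15 - 28\right) + 2\right) = 114 \left(-43 + 2\right) = 114 \left(-41\right) = -4674$)
$C - M = 4 \sqrt{1633} - -4674 = 4 \sqrt{1633} + 4674 = 4674 + 4 \sqrt{1633}$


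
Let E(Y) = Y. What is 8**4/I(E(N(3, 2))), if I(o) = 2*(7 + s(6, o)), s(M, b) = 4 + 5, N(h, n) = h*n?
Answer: 128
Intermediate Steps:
s(M, b) = 9
I(o) = 32 (I(o) = 2*(7 + 9) = 2*16 = 32)
8**4/I(E(N(3, 2))) = 8**4/32 = 4096*(1/32) = 128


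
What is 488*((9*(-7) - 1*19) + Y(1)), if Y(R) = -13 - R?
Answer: -46848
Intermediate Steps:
488*((9*(-7) - 1*19) + Y(1)) = 488*((9*(-7) - 1*19) + (-13 - 1*1)) = 488*((-63 - 19) + (-13 - 1)) = 488*(-82 - 14) = 488*(-96) = -46848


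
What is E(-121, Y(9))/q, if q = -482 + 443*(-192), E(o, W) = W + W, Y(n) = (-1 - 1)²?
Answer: -4/42769 ≈ -9.3526e-5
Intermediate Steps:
Y(n) = 4 (Y(n) = (-2)² = 4)
E(o, W) = 2*W
q = -85538 (q = -482 - 85056 = -85538)
E(-121, Y(9))/q = (2*4)/(-85538) = 8*(-1/85538) = -4/42769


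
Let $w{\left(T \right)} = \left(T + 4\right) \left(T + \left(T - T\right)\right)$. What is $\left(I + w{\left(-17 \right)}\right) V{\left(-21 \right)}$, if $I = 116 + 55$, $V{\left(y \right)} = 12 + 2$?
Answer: $5488$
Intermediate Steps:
$V{\left(y \right)} = 14$
$I = 171$
$w{\left(T \right)} = T \left(4 + T\right)$ ($w{\left(T \right)} = \left(4 + T\right) \left(T + 0\right) = \left(4 + T\right) T = T \left(4 + T\right)$)
$\left(I + w{\left(-17 \right)}\right) V{\left(-21 \right)} = \left(171 - 17 \left(4 - 17\right)\right) 14 = \left(171 - -221\right) 14 = \left(171 + 221\right) 14 = 392 \cdot 14 = 5488$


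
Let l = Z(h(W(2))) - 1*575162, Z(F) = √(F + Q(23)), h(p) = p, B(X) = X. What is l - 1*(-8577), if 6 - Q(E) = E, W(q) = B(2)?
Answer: -566585 + I*√15 ≈ -5.6659e+5 + 3.873*I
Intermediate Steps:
W(q) = 2
Q(E) = 6 - E
Z(F) = √(-17 + F) (Z(F) = √(F + (6 - 1*23)) = √(F + (6 - 23)) = √(F - 17) = √(-17 + F))
l = -575162 + I*√15 (l = √(-17 + 2) - 1*575162 = √(-15) - 575162 = I*√15 - 575162 = -575162 + I*√15 ≈ -5.7516e+5 + 3.873*I)
l - 1*(-8577) = (-575162 + I*√15) - 1*(-8577) = (-575162 + I*√15) + 8577 = -566585 + I*√15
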